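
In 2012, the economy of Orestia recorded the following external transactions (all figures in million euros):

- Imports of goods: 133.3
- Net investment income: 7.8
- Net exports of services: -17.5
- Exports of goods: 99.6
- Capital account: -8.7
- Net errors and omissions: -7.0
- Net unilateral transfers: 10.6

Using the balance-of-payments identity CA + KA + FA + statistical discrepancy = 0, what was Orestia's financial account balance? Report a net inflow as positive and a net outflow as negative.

Goods balance = 99.6 - 133.3 = -33.7
Services balance = -17.5
Trade balance (goods + services) = -33.7 + (-17.5) = -51.2
Net primary income = 7.8
Net secondary income = 10.6
Current account = -51.2 + 7.8 + 10.6 = -32.8
Financial account = -(-32.8 + (-8.7) + (-7.0)) = 48.5

48.5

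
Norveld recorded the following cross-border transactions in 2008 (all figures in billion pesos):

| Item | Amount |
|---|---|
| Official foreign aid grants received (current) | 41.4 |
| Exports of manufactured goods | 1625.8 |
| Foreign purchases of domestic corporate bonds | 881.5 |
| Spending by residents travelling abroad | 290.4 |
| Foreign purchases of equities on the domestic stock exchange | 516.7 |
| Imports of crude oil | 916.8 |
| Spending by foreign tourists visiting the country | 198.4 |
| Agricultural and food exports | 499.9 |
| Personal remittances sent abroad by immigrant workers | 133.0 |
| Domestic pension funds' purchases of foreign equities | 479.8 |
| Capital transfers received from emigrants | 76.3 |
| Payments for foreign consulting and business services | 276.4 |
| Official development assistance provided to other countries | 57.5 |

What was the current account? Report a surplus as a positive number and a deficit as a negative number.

691.4

Goods: -916.8 + 1625.8 + 499.9 = 1208.9
Services: -276.4 + 198.4 - 290.4 = -368.4
Secondary income: -57.5 - 133.0 + 41.4 = -149.1
Current account = 1208.9 + (-368.4) + (-149.1) = 691.4
(Excluded from the current account — financial account: foreign purchases of domestic corporate bonds 881.5, foreign purchases of equities on the domestic stock exchange 516.7, domestic pension funds' purchases of foreign equities 479.8; capital account: capital transfers received from emigrants 76.3.)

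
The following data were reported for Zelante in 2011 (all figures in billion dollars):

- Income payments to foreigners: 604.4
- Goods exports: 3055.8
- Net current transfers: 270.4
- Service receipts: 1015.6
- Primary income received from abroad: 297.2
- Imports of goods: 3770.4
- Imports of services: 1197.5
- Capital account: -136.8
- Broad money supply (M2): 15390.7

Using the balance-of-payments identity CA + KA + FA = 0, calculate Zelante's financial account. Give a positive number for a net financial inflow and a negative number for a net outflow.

1070.1

Goods balance = 3055.8 - 3770.4 = -714.6
Services balance = 1015.6 - 1197.5 = -181.9
Trade balance (goods + services) = -714.6 + (-181.9) = -896.5
Net primary income = 297.2 - 604.4 = -307.2
Net secondary income = 270.4
Current account = -896.5 + (-307.2) + 270.4 = -933.3
Financial account = -(-933.3 + (-136.8)) = 1070.1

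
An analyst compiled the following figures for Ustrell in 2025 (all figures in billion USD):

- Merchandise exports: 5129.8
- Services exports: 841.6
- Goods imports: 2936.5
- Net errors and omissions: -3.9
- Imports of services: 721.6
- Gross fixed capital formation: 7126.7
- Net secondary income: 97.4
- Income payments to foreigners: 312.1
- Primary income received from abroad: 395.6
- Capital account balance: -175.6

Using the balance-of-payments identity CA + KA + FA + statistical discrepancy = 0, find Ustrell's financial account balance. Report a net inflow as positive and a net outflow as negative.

-2314.7

Goods balance = 5129.8 - 2936.5 = 2193.3
Services balance = 841.6 - 721.6 = 120.0
Trade balance (goods + services) = 2193.3 + 120.0 = 2313.3
Net primary income = 395.6 - 312.1 = 83.5
Net secondary income = 97.4
Current account = 2313.3 + 83.5 + 97.4 = 2494.2
Financial account = -(2494.2 + (-175.6) + (-3.9)) = -2314.7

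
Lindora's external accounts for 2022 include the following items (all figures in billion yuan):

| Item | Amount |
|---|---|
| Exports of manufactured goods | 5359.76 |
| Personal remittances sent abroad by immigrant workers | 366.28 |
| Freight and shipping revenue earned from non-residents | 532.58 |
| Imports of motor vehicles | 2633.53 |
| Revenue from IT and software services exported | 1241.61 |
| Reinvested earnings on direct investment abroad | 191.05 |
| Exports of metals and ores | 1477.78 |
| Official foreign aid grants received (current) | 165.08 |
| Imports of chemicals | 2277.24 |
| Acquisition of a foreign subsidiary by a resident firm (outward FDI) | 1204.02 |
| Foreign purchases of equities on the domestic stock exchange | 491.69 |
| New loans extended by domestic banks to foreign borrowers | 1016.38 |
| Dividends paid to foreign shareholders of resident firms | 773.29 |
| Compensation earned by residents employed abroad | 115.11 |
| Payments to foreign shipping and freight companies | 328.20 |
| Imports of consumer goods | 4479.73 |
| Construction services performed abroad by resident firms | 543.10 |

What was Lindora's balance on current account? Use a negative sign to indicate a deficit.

Goods: 1477.78 + 5359.76 - 2277.24 - 2633.53 - 4479.73 = -2552.96
Services: 532.58 - 328.20 + 543.10 + 1241.61 = 1989.09
Primary income: 191.05 + 115.11 - 773.29 = -467.13
Secondary income: -366.28 + 165.08 = -201.20
Current account = (-2552.96) + 1989.09 + (-467.13) + (-201.20) = -1232.20
(Excluded from the current account — financial account: acquisition of a foreign subsidiary by a resident firm (outward FDI) 1204.02, foreign purchases of equities on the domestic stock exchange 491.69, new loans extended by domestic banks to foreign borrowers 1016.38.)

-1232.20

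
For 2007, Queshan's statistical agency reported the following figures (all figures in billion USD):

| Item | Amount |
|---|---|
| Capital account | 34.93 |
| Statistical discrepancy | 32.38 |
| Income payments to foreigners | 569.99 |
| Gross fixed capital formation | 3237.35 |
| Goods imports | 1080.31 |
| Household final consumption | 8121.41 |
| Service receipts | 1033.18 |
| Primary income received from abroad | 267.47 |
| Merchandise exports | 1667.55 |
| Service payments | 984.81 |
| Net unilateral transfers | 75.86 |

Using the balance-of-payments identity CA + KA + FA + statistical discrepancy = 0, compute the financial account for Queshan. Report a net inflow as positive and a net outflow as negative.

-476.26

Goods balance = 1667.55 - 1080.31 = 587.24
Services balance = 1033.18 - 984.81 = 48.37
Trade balance (goods + services) = 587.24 + 48.37 = 635.61
Net primary income = 267.47 - 569.99 = -302.52
Net secondary income = 75.86
Current account = 635.61 + (-302.52) + 75.86 = 408.95
Financial account = -(408.95 + 34.93 + 32.38) = -476.26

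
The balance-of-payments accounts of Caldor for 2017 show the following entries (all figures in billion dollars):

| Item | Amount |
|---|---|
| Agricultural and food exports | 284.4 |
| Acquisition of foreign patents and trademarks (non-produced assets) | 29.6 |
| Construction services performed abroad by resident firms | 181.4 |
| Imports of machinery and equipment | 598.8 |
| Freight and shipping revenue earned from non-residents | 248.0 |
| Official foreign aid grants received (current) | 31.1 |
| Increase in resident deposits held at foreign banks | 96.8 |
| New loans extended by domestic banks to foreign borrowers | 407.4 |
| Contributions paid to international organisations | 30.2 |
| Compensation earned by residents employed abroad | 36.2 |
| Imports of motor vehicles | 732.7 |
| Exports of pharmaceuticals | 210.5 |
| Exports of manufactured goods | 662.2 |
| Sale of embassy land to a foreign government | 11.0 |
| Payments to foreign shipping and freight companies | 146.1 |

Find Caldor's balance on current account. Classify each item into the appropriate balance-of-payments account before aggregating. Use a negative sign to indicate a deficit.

146.0

Goods: -732.7 + 210.5 + 284.4 - 598.8 + 662.2 = -174.4
Services: 181.4 + 248.0 - 146.1 = 283.3
Primary income: 36.2
Secondary income: 31.1 - 30.2 = 0.9
Current account = (-174.4) + 283.3 + 36.2 + 0.9 = 146.0
(Excluded from the current account — capital account: acquisition of foreign patents and trademarks (non-produced assets) 29.6, sale of embassy land to a foreign government 11.0; financial account: increase in resident deposits held at foreign banks 96.8, new loans extended by domestic banks to foreign borrowers 407.4.)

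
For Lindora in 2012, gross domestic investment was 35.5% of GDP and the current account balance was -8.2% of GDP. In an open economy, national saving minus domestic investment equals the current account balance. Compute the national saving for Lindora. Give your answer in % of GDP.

27.3

S - I = CA (net lending to the rest of the world).
S = I + CA = 35.5 + (-8.2) = 27.3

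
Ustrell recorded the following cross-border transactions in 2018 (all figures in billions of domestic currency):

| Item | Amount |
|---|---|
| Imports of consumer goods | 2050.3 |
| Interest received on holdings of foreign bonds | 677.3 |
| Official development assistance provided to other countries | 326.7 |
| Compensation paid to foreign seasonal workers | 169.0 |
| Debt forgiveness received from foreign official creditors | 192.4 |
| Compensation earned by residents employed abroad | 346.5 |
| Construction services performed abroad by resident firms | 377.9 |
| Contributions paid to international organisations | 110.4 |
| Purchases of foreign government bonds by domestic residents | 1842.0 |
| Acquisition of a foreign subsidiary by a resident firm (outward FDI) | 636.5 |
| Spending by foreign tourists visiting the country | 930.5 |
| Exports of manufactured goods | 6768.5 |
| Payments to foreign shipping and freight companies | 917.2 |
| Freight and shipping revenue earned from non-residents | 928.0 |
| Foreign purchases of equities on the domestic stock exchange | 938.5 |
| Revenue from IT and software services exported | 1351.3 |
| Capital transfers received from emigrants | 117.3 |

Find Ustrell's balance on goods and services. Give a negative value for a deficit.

Goods: -2050.3 + 6768.5 = 4718.2
Services: -917.2 + 377.9 + 1351.3 + 930.5 + 928.0 = 2670.5
Trade balance = 4718.2 + 2670.5 = 7388.7
(Excluded from the trade balance — primary income: interest received on holdings of foreign bonds 677.3, compensation paid to foreign seasonal workers 169.0, compensation earned by residents employed abroad 346.5; secondary income: official development assistance provided to other countries 326.7, contributions paid to international organisations 110.4; capital account: debt forgiveness received from foreign official creditors 192.4, capital transfers received from emigrants 117.3; financial account: purchases of foreign government bonds by domestic residents 1842.0, acquisition of a foreign subsidiary by a resident firm (outward FDI) 636.5, foreign purchases of equities on the domestic stock exchange 938.5.)

7388.7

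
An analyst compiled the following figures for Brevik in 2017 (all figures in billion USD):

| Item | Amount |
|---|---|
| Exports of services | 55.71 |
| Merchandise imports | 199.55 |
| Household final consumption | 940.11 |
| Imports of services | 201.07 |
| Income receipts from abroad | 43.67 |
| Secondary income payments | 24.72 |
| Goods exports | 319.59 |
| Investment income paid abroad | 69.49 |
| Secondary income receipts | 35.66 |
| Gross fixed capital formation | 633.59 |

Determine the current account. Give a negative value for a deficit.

-40.20

Goods balance = 319.59 - 199.55 = 120.04
Services balance = 55.71 - 201.07 = -145.36
Trade balance (goods + services) = 120.04 + (-145.36) = -25.32
Net primary income = 43.67 - 69.49 = -25.82
Net secondary income = 35.66 - 24.72 = 10.94
Current account = -25.32 + (-25.82) + 10.94 = -40.20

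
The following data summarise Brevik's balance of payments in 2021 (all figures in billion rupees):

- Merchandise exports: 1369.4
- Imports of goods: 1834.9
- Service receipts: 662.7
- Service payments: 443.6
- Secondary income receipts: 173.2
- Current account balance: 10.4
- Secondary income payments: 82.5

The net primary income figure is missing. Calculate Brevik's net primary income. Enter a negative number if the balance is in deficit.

Current account = goods balance + services balance + net primary income + net secondary income
Sum of the known components = -155.7
Net primary income = CA - (known components) = 10.4 - (-155.7) = 166.1

166.1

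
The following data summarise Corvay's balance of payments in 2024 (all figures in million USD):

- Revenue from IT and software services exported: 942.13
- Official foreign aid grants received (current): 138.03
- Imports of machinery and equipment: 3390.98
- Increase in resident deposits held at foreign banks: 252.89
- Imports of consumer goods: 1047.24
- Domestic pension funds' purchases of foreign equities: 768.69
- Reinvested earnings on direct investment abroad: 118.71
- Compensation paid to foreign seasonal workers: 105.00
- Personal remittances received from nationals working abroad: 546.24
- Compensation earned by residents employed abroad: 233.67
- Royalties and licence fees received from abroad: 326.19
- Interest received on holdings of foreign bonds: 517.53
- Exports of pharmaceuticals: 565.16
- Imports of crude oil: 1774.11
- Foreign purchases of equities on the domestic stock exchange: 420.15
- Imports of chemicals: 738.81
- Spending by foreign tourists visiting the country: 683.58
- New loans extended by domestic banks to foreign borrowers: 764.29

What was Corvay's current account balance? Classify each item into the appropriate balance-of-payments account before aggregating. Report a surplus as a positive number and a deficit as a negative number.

-2984.90

Goods: -738.81 - 1774.11 - 1047.24 + 565.16 - 3390.98 = -6385.98
Services: 326.19 + 942.13 + 683.58 = 1951.90
Primary income: 517.53 + 233.67 + 118.71 - 105.00 = 764.91
Secondary income: 546.24 + 138.03 = 684.27
Current account = (-6385.98) + 1951.90 + 764.91 + 684.27 = -2984.90
(Excluded from the current account — financial account: increase in resident deposits held at foreign banks 252.89, domestic pension funds' purchases of foreign equities 768.69, foreign purchases of equities on the domestic stock exchange 420.15, new loans extended by domestic banks to foreign borrowers 764.29.)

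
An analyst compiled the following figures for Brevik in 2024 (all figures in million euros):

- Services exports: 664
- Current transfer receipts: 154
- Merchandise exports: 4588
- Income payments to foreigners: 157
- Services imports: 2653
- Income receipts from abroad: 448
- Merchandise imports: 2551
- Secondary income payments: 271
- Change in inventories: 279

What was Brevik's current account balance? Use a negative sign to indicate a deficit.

Goods balance = 4588 - 2551 = 2037
Services balance = 664 - 2653 = -1989
Trade balance (goods + services) = 2037 + (-1989) = 48
Net primary income = 448 - 157 = 291
Net secondary income = 154 - 271 = -117
Current account = 48 + 291 + (-117) = 222

222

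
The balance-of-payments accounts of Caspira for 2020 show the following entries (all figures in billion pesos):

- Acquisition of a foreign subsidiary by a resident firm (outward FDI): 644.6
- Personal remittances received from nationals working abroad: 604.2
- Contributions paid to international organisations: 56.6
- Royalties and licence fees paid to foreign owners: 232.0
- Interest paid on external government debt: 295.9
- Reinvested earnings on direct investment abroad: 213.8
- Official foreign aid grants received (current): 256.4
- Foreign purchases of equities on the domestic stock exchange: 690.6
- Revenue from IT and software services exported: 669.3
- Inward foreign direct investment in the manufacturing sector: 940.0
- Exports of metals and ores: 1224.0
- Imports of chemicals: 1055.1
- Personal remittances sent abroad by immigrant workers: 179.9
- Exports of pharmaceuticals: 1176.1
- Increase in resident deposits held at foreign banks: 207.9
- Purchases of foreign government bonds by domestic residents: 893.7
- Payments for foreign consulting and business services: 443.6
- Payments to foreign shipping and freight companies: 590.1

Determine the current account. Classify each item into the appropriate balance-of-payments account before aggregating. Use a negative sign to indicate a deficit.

1290.6

Goods: 1176.1 - 1055.1 + 1224.0 = 1345.0
Services: -443.6 - 590.1 - 232.0 + 669.3 = -596.4
Primary income: -295.9 + 213.8 = -82.1
Secondary income: 604.2 - 179.9 - 56.6 + 256.4 = 624.1
Current account = 1345.0 + (-596.4) + (-82.1) + 624.1 = 1290.6
(Excluded from the current account — financial account: acquisition of a foreign subsidiary by a resident firm (outward FDI) 644.6, foreign purchases of equities on the domestic stock exchange 690.6, inward foreign direct investment in the manufacturing sector 940.0, increase in resident deposits held at foreign banks 207.9, purchases of foreign government bonds by domestic residents 893.7.)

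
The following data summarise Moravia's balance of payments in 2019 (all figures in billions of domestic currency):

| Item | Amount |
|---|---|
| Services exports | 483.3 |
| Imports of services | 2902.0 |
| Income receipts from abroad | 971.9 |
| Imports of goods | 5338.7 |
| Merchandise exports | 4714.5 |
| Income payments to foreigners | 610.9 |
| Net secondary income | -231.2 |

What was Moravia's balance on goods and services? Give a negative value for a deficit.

Goods balance = 4714.5 - 5338.7 = -624.2
Services balance = 483.3 - 2902.0 = -2418.7
Trade balance (goods + services) = -624.2 + (-2418.7) = -3042.9

-3042.9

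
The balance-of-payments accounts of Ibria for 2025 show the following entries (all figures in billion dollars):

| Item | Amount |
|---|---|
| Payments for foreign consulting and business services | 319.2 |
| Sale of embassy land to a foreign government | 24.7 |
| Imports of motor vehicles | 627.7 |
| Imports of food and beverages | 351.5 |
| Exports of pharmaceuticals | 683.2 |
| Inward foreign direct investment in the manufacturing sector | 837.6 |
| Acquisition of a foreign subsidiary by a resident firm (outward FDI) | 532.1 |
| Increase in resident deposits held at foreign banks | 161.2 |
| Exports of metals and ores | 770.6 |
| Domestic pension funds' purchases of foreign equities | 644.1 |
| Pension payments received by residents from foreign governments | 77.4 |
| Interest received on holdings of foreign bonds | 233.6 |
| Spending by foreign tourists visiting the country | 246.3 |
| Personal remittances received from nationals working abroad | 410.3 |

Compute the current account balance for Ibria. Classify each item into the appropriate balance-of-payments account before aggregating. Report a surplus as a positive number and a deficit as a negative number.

Goods: 683.2 - 351.5 + 770.6 - 627.7 = 474.6
Services: 246.3 - 319.2 = -72.9
Primary income: 233.6
Secondary income: 410.3 + 77.4 = 487.7
Current account = 474.6 + (-72.9) + 233.6 + 487.7 = 1123.0
(Excluded from the current account — capital account: sale of embassy land to a foreign government 24.7; financial account: inward foreign direct investment in the manufacturing sector 837.6, acquisition of a foreign subsidiary by a resident firm (outward FDI) 532.1, increase in resident deposits held at foreign banks 161.2, domestic pension funds' purchases of foreign equities 644.1.)

1123.0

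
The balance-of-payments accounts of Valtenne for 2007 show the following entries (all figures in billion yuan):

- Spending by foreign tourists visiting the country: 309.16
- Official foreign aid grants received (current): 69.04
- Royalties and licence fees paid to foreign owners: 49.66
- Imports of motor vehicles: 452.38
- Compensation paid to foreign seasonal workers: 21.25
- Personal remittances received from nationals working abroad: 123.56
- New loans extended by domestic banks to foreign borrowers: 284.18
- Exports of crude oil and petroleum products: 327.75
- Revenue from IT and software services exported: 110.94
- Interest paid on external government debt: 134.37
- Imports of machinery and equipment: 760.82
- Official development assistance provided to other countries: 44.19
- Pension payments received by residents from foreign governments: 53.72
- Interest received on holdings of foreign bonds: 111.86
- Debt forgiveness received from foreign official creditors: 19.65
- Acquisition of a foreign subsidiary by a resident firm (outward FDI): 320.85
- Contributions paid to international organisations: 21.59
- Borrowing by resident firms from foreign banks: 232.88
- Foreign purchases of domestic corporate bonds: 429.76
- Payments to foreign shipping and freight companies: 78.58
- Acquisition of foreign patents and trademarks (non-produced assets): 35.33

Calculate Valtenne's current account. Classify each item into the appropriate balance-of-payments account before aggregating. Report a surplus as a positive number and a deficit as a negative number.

Goods: 327.75 - 452.38 - 760.82 = -885.45
Services: 309.16 - 78.58 - 49.66 + 110.94 = 291.86
Primary income: -134.37 + 111.86 - 21.25 = -43.76
Secondary income: -44.19 + 53.72 - 21.59 + 69.04 + 123.56 = 180.54
Current account = (-885.45) + 291.86 + (-43.76) + 180.54 = -456.81
(Excluded from the current account — financial account: new loans extended by domestic banks to foreign borrowers 284.18, acquisition of a foreign subsidiary by a resident firm (outward FDI) 320.85, borrowing by resident firms from foreign banks 232.88, foreign purchases of domestic corporate bonds 429.76; capital account: debt forgiveness received from foreign official creditors 19.65, acquisition of foreign patents and trademarks (non-produced assets) 35.33.)

-456.81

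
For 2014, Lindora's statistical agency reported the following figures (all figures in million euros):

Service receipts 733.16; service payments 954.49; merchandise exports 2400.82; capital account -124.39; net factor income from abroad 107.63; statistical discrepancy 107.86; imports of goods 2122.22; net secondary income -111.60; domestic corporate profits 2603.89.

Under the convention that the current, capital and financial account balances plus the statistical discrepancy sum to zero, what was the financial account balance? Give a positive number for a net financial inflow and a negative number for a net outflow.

-36.77

Goods balance = 2400.82 - 2122.22 = 278.60
Services balance = 733.16 - 954.49 = -221.33
Trade balance (goods + services) = 278.60 + (-221.33) = 57.27
Net primary income = 107.63
Net secondary income = -111.60
Current account = 57.27 + 107.63 + (-111.60) = 53.30
Financial account = -(53.30 + (-124.39) + 107.86) = -36.77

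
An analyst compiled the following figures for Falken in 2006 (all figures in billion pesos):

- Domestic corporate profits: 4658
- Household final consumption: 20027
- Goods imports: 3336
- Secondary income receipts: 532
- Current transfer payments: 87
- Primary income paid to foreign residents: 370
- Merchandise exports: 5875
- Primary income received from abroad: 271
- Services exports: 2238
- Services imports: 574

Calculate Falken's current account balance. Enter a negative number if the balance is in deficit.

Goods balance = 5875 - 3336 = 2539
Services balance = 2238 - 574 = 1664
Trade balance (goods + services) = 2539 + 1664 = 4203
Net primary income = 271 - 370 = -99
Net secondary income = 532 - 87 = 445
Current account = 4203 + (-99) + 445 = 4549

4549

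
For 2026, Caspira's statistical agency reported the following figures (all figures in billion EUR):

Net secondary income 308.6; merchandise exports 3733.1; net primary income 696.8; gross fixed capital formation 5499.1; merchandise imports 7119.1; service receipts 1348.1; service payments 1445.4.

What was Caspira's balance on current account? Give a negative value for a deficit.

Goods balance = 3733.1 - 7119.1 = -3386.0
Services balance = 1348.1 - 1445.4 = -97.3
Trade balance (goods + services) = -3386.0 + (-97.3) = -3483.3
Net primary income = 696.8
Net secondary income = 308.6
Current account = -3483.3 + 696.8 + 308.6 = -2477.9

-2477.9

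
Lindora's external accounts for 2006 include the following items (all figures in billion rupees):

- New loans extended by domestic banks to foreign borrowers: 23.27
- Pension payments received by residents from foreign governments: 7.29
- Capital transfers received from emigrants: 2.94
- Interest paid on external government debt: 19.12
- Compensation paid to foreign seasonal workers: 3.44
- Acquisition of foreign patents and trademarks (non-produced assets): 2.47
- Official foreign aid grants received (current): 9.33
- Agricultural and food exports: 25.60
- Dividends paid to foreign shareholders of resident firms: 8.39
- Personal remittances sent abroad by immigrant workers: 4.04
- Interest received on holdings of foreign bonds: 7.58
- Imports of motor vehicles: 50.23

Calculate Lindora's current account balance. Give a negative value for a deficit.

-35.42

Goods: 25.60 - 50.23 = -24.63
Primary income: -3.44 - 8.39 + 7.58 - 19.12 = -23.37
Secondary income: -4.04 + 7.29 + 9.33 = 12.58
Current account = (-24.63) + (-23.37) + 12.58 = -35.42
(Excluded from the current account — financial account: new loans extended by domestic banks to foreign borrowers 23.27; capital account: capital transfers received from emigrants 2.94, acquisition of foreign patents and trademarks (non-produced assets) 2.47.)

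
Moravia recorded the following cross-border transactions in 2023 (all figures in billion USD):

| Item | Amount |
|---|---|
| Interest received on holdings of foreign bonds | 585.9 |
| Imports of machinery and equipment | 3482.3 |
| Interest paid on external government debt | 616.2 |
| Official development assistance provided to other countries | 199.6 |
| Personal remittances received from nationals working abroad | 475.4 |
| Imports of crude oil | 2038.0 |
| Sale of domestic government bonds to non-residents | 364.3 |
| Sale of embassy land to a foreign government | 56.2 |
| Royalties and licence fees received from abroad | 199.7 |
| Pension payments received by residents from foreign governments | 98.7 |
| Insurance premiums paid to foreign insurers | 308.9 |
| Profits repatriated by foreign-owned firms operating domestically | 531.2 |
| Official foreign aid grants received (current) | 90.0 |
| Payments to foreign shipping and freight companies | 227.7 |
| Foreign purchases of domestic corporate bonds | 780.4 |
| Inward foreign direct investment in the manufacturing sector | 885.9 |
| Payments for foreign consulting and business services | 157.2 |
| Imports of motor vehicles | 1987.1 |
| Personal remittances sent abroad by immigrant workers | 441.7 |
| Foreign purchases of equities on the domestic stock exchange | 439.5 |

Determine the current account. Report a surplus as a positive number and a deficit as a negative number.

-8540.2

Goods: -1987.1 - 2038.0 - 3482.3 = -7507.4
Services: -308.9 + 199.7 - 157.2 - 227.7 = -494.1
Primary income: -531.2 - 616.2 + 585.9 = -561.5
Secondary income: 98.7 + 475.4 - 199.6 + 90.0 - 441.7 = 22.8
Current account = (-7507.4) + (-494.1) + (-561.5) + 22.8 = -8540.2
(Excluded from the current account — financial account: sale of domestic government bonds to non-residents 364.3, foreign purchases of domestic corporate bonds 780.4, inward foreign direct investment in the manufacturing sector 885.9, foreign purchases of equities on the domestic stock exchange 439.5; capital account: sale of embassy land to a foreign government 56.2.)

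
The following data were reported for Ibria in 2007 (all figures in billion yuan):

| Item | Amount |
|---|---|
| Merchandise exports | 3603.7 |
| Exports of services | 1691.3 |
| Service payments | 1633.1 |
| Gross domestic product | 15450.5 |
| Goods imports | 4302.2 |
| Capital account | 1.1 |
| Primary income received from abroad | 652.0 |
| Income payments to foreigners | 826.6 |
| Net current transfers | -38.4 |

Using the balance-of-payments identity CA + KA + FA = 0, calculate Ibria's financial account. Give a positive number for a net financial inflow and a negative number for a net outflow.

Goods balance = 3603.7 - 4302.2 = -698.5
Services balance = 1691.3 - 1633.1 = 58.2
Trade balance (goods + services) = -698.5 + 58.2 = -640.3
Net primary income = 652.0 - 826.6 = -174.6
Net secondary income = -38.4
Current account = -640.3 + (-174.6) + (-38.4) = -853.3
Financial account = -(-853.3 + 1.1) = 852.2

852.2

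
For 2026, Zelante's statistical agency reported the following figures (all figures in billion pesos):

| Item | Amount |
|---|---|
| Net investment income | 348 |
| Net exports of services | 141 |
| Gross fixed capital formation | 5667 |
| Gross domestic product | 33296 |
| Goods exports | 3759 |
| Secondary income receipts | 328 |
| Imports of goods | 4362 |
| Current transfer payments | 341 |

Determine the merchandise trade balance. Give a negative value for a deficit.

-603

Goods balance = 3759 - 4362 = -603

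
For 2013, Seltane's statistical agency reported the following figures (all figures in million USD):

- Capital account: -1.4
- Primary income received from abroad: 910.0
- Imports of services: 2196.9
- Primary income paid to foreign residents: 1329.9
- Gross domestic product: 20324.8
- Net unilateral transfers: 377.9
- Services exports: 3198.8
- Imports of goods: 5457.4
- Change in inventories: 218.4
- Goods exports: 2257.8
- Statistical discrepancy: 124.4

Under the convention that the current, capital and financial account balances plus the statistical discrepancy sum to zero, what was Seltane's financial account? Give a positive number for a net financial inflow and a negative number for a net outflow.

Goods balance = 2257.8 - 5457.4 = -3199.6
Services balance = 3198.8 - 2196.9 = 1001.9
Trade balance (goods + services) = -3199.6 + 1001.9 = -2197.7
Net primary income = 910.0 - 1329.9 = -419.9
Net secondary income = 377.9
Current account = -2197.7 + (-419.9) + 377.9 = -2239.7
Financial account = -(-2239.7 + (-1.4) + 124.4) = 2116.7

2116.7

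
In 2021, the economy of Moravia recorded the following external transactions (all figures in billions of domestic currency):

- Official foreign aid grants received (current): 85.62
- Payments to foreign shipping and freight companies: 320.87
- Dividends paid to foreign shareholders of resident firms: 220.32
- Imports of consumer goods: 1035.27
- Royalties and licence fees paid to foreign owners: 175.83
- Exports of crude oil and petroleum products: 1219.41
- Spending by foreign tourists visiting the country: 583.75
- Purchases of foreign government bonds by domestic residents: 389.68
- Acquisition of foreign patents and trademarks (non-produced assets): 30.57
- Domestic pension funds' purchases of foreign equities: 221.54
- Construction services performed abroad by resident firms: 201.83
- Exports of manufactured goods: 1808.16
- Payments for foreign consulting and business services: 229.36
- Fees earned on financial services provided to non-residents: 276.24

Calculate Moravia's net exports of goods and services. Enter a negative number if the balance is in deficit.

2328.06

Goods: 1808.16 + 1219.41 - 1035.27 = 1992.30
Services: -229.36 + 276.24 - 320.87 + 583.75 - 175.83 + 201.83 = 335.76
Trade balance = 1992.30 + 335.76 = 2328.06
(Excluded from the trade balance — secondary income: official foreign aid grants received (current) 85.62; primary income: dividends paid to foreign shareholders of resident firms 220.32; financial account: purchases of foreign government bonds by domestic residents 389.68, domestic pension funds' purchases of foreign equities 221.54; capital account: acquisition of foreign patents and trademarks (non-produced assets) 30.57.)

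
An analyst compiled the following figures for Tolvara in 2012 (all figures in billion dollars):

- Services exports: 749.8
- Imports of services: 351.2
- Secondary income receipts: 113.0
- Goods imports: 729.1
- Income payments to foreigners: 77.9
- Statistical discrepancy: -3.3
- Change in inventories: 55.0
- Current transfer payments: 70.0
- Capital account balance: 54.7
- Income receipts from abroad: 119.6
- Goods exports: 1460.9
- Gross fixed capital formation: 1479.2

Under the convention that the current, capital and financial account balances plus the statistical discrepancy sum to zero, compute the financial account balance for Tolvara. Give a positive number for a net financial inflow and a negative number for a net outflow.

-1266.5

Goods balance = 1460.9 - 729.1 = 731.8
Services balance = 749.8 - 351.2 = 398.6
Trade balance (goods + services) = 731.8 + 398.6 = 1130.4
Net primary income = 119.6 - 77.9 = 41.7
Net secondary income = 113.0 - 70.0 = 43.0
Current account = 1130.4 + 41.7 + 43.0 = 1215.1
Financial account = -(1215.1 + 54.7 + (-3.3)) = -1266.5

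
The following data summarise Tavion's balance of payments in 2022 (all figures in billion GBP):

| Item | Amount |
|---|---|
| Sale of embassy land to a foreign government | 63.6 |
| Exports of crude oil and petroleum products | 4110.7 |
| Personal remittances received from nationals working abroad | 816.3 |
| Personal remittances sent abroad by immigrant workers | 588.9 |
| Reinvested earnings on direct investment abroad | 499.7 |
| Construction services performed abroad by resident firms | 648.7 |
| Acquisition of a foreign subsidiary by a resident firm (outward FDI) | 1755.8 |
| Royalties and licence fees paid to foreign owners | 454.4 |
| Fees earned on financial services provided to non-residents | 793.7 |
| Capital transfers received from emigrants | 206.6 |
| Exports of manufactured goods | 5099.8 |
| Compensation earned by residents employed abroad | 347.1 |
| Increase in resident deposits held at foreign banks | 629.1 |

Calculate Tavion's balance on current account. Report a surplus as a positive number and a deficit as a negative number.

Goods: 5099.8 + 4110.7 = 9210.5
Services: 648.7 + 793.7 - 454.4 = 988.0
Primary income: 347.1 + 499.7 = 846.8
Secondary income: 816.3 - 588.9 = 227.4
Current account = 9210.5 + 988.0 + 846.8 + 227.4 = 11272.7
(Excluded from the current account — capital account: sale of embassy land to a foreign government 63.6, capital transfers received from emigrants 206.6; financial account: acquisition of a foreign subsidiary by a resident firm (outward FDI) 1755.8, increase in resident deposits held at foreign banks 629.1.)

11272.7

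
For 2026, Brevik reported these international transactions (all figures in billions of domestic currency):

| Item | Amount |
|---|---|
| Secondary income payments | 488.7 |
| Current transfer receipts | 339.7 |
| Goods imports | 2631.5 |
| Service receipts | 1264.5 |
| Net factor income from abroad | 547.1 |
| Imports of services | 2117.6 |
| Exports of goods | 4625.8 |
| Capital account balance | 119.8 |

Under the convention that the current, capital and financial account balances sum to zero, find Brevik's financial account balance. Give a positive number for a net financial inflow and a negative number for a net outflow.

-1659.1

Goods balance = 4625.8 - 2631.5 = 1994.3
Services balance = 1264.5 - 2117.6 = -853.1
Trade balance (goods + services) = 1994.3 + (-853.1) = 1141.2
Net primary income = 547.1
Net secondary income = 339.7 - 488.7 = -149.0
Current account = 1141.2 + 547.1 + (-149.0) = 1539.3
Financial account = -(1539.3 + 119.8) = -1659.1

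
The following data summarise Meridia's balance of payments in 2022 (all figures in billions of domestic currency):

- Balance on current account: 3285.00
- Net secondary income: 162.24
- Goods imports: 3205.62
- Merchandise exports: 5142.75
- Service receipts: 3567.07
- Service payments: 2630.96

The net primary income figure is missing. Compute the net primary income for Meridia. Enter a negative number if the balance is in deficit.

Current account = goods balance + services balance + net primary income + net secondary income
Sum of the known components = 3035.48
Net primary income = CA - (known components) = 3285.00 - 3035.48 = 249.52

249.52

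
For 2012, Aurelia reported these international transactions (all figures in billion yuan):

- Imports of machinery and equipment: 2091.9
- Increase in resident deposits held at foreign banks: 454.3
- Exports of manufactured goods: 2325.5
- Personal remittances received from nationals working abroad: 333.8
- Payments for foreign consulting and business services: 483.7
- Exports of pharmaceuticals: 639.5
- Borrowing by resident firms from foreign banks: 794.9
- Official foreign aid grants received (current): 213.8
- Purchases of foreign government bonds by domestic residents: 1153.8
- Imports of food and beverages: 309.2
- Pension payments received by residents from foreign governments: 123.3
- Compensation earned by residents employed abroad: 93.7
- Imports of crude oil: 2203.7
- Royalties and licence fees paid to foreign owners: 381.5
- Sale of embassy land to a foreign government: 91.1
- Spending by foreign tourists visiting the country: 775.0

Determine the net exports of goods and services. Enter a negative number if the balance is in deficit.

-1730.0

Goods: 639.5 - 2203.7 + 2325.5 - 2091.9 - 309.2 = -1639.8
Services: -483.7 + 775.0 - 381.5 = -90.2
Trade balance = -1639.8 + (-90.2) = -1730.0
(Excluded from the trade balance — financial account: increase in resident deposits held at foreign banks 454.3, borrowing by resident firms from foreign banks 794.9, purchases of foreign government bonds by domestic residents 1153.8; secondary income: personal remittances received from nationals working abroad 333.8, official foreign aid grants received (current) 213.8, pension payments received by residents from foreign governments 123.3; primary income: compensation earned by residents employed abroad 93.7; capital account: sale of embassy land to a foreign government 91.1.)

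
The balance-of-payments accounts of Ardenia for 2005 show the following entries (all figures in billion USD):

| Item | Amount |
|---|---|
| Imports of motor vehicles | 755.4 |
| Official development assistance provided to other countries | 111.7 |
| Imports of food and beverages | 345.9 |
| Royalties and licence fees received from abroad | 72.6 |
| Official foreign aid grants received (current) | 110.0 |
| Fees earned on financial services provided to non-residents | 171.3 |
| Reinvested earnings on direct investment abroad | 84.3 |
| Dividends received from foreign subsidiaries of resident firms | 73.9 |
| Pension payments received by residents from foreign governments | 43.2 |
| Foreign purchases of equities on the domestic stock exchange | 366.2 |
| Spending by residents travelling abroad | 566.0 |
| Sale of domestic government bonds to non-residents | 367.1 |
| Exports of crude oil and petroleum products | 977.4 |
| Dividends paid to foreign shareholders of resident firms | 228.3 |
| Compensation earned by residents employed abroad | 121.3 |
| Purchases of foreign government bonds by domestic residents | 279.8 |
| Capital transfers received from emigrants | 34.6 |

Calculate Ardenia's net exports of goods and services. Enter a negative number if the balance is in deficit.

Goods: -755.4 - 345.9 + 977.4 = -123.9
Services: -566.0 + 171.3 + 72.6 = -322.1
Trade balance = -123.9 + (-322.1) = -446.0
(Excluded from the trade balance — secondary income: official development assistance provided to other countries 111.7, official foreign aid grants received (current) 110.0, pension payments received by residents from foreign governments 43.2; primary income: reinvested earnings on direct investment abroad 84.3, dividends received from foreign subsidiaries of resident firms 73.9, dividends paid to foreign shareholders of resident firms 228.3, compensation earned by residents employed abroad 121.3; financial account: foreign purchases of equities on the domestic stock exchange 366.2, sale of domestic government bonds to non-residents 367.1, purchases of foreign government bonds by domestic residents 279.8; capital account: capital transfers received from emigrants 34.6.)

-446.0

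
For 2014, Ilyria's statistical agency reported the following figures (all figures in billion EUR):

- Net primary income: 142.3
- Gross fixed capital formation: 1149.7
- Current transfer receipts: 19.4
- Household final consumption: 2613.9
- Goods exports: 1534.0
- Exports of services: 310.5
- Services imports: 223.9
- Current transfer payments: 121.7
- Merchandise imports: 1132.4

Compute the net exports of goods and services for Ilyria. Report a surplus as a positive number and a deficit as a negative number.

Goods balance = 1534.0 - 1132.4 = 401.6
Services balance = 310.5 - 223.9 = 86.6
Trade balance (goods + services) = 401.6 + 86.6 = 488.2

488.2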